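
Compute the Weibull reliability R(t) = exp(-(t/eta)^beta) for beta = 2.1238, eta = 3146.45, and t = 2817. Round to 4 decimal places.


beta = 2.1238, eta = 3146.45, t = 2817
t/eta = 2817 / 3146.45 = 0.8953
(t/eta)^beta = 0.8953^2.1238 = 0.7907
R(t) = exp(-0.7907)
R(t) = 0.4535

0.4535


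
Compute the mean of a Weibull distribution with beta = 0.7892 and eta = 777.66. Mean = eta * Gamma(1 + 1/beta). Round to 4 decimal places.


beta = 0.7892, eta = 777.66
1/beta = 1.2671
1 + 1/beta = 2.2671
Gamma(2.2671) = 1.1442
Mean = 777.66 * 1.1442
Mean = 889.8353

889.8353


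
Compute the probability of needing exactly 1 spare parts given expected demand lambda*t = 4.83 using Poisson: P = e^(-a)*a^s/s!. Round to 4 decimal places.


a = 4.83, s = 1
e^(-a) = e^(-4.83) = 0.008
a^s = 4.83^1 = 4.83
s! = 1
P = 0.008 * 4.83 / 1
P = 0.0386

0.0386


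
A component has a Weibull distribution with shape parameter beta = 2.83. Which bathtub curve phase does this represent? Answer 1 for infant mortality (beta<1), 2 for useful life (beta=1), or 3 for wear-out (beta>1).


beta = 2.83
Compare beta to 1:
beta < 1 => infant mortality (phase 1)
beta = 1 => useful life (phase 2)
beta > 1 => wear-out (phase 3)
Since beta = 2.83, this is wear-out (increasing failure rate)
Phase = 3

3


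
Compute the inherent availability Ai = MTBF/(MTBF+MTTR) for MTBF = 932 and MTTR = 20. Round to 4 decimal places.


MTBF = 932
MTTR = 20
MTBF + MTTR = 952
Ai = 932 / 952
Ai = 0.979

0.979


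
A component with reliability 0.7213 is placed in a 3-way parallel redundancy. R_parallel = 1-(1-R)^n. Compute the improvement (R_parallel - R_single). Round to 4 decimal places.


R_single = 0.7213, n = 3
1 - R_single = 0.2787
(1 - R_single)^n = 0.2787^3 = 0.0216
R_parallel = 1 - 0.0216 = 0.9784
Improvement = 0.9784 - 0.7213
Improvement = 0.2571

0.2571


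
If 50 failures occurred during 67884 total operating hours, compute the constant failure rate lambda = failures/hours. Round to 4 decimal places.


failures = 50
total_hours = 67884
lambda = 50 / 67884
lambda = 0.0007

0.0007


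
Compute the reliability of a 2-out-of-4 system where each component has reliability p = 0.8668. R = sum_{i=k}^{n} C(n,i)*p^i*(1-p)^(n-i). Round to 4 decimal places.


k = 2, n = 4, p = 0.8668
i=2: C(4,2)=6 * 0.8668^2 * 0.1332^2 = 0.08
i=3: C(4,3)=4 * 0.8668^3 * 0.1332^1 = 0.347
i=4: C(4,4)=1 * 0.8668^4 * 0.1332^0 = 0.5645
R = sum of terms = 0.9915

0.9915


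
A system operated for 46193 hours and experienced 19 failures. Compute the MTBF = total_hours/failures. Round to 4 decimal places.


total_hours = 46193
failures = 19
MTBF = 46193 / 19
MTBF = 2431.2105

2431.2105


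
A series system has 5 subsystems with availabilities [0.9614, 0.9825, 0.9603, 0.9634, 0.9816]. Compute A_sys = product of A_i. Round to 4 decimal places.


Subsystems: [0.9614, 0.9825, 0.9603, 0.9634, 0.9816]
After subsystem 1 (A=0.9614): product = 0.9614
After subsystem 2 (A=0.9825): product = 0.9446
After subsystem 3 (A=0.9603): product = 0.9071
After subsystem 4 (A=0.9634): product = 0.8739
After subsystem 5 (A=0.9816): product = 0.8578
A_sys = 0.8578

0.8578


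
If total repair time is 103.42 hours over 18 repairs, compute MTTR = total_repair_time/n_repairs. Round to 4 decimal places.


total_repair_time = 103.42
n_repairs = 18
MTTR = 103.42 / 18
MTTR = 5.7456

5.7456


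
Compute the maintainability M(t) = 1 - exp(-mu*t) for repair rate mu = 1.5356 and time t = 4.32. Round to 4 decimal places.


mu = 1.5356, t = 4.32
mu * t = 1.5356 * 4.32 = 6.6338
exp(-6.6338) = 0.0013
M(t) = 1 - 0.0013
M(t) = 0.9987

0.9987


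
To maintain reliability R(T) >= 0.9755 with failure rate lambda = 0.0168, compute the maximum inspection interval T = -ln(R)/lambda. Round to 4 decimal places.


R_target = 0.9755
lambda = 0.0168
-ln(0.9755) = 0.0248
T = 0.0248 / 0.0168
T = 1.4765

1.4765


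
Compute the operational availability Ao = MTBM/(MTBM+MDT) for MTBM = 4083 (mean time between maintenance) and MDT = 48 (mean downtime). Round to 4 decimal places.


MTBM = 4083
MDT = 48
MTBM + MDT = 4131
Ao = 4083 / 4131
Ao = 0.9884

0.9884


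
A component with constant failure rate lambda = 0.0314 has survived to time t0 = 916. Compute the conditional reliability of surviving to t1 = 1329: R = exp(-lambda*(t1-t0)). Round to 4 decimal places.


lambda = 0.0314
t0 = 916, t1 = 1329
t1 - t0 = 413
lambda * (t1-t0) = 0.0314 * 413 = 12.9682
R = exp(-12.9682)
R = 0.0

0.0


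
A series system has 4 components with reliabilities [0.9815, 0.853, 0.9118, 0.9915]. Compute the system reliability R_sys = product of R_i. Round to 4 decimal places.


Components: [0.9815, 0.853, 0.9118, 0.9915]
After component 1 (R=0.9815): product = 0.9815
After component 2 (R=0.853): product = 0.8372
After component 3 (R=0.9118): product = 0.7634
After component 4 (R=0.9915): product = 0.7569
R_sys = 0.7569

0.7569


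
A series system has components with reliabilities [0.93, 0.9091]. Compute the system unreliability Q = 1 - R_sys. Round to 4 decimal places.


Components: [0.93, 0.9091]
After component 1: product = 0.93
After component 2: product = 0.8455
R_sys = 0.8455
Q = 1 - 0.8455 = 0.1545

0.1545


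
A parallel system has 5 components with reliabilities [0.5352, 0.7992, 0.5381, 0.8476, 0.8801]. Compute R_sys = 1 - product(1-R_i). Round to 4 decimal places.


Components: [0.5352, 0.7992, 0.5381, 0.8476, 0.8801]
(1 - 0.5352) = 0.4648, running product = 0.4648
(1 - 0.7992) = 0.2008, running product = 0.0933
(1 - 0.5381) = 0.4619, running product = 0.0431
(1 - 0.8476) = 0.1524, running product = 0.0066
(1 - 0.8801) = 0.1199, running product = 0.0008
Product of (1-R_i) = 0.0008
R_sys = 1 - 0.0008 = 0.9992

0.9992


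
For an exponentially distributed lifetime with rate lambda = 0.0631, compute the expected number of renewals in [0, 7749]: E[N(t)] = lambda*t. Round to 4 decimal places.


lambda = 0.0631
t = 7749
E[N(t)] = lambda * t
E[N(t)] = 0.0631 * 7749
E[N(t)] = 488.9619

488.9619


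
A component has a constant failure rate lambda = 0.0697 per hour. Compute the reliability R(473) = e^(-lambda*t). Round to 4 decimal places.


lambda = 0.0697
t = 473
lambda * t = 32.9681
R(t) = e^(-32.9681)
R(t) = 0.0

0.0


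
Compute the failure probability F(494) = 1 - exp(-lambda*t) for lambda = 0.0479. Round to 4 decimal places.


lambda = 0.0479, t = 494
lambda * t = 23.6626
exp(-23.6626) = 0.0
F(t) = 1 - 0.0
F(t) = 1.0

1.0


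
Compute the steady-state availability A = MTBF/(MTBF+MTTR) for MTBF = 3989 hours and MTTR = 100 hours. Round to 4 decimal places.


MTBF = 3989
MTTR = 100
MTBF + MTTR = 4089
A = 3989 / 4089
A = 0.9755

0.9755


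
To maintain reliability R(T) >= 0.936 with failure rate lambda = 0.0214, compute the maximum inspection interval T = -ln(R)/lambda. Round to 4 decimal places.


R_target = 0.936
lambda = 0.0214
-ln(0.936) = 0.0661
T = 0.0661 / 0.0214
T = 3.0906

3.0906


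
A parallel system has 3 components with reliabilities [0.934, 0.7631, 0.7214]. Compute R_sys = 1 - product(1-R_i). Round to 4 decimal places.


Components: [0.934, 0.7631, 0.7214]
(1 - 0.934) = 0.066, running product = 0.066
(1 - 0.7631) = 0.2369, running product = 0.0156
(1 - 0.7214) = 0.2786, running product = 0.0044
Product of (1-R_i) = 0.0044
R_sys = 1 - 0.0044 = 0.9956

0.9956


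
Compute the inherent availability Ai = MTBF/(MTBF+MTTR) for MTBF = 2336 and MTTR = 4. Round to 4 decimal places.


MTBF = 2336
MTTR = 4
MTBF + MTTR = 2340
Ai = 2336 / 2340
Ai = 0.9983

0.9983


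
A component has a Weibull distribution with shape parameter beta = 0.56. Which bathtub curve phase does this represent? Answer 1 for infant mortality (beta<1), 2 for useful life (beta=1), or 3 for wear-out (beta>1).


beta = 0.56
Compare beta to 1:
beta < 1 => infant mortality (phase 1)
beta = 1 => useful life (phase 2)
beta > 1 => wear-out (phase 3)
Since beta = 0.56, this is infant mortality (decreasing failure rate)
Phase = 1

1


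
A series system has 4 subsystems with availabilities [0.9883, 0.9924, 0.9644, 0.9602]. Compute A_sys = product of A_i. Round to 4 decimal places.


Subsystems: [0.9883, 0.9924, 0.9644, 0.9602]
After subsystem 1 (A=0.9883): product = 0.9883
After subsystem 2 (A=0.9924): product = 0.9808
After subsystem 3 (A=0.9644): product = 0.9459
After subsystem 4 (A=0.9602): product = 0.9082
A_sys = 0.9082

0.9082


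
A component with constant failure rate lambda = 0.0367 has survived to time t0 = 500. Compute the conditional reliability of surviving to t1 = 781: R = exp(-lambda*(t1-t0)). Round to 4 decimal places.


lambda = 0.0367
t0 = 500, t1 = 781
t1 - t0 = 281
lambda * (t1-t0) = 0.0367 * 281 = 10.3127
R = exp(-10.3127)
R = 0.0

0.0


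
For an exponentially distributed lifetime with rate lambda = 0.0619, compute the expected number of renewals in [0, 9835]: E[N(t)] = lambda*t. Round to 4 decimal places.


lambda = 0.0619
t = 9835
E[N(t)] = lambda * t
E[N(t)] = 0.0619 * 9835
E[N(t)] = 608.7865

608.7865


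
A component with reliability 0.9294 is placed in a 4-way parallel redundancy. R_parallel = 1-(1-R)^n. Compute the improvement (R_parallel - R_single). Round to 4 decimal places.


R_single = 0.9294, n = 4
1 - R_single = 0.0706
(1 - R_single)^n = 0.0706^4 = 0.0
R_parallel = 1 - 0.0 = 1.0
Improvement = 1.0 - 0.9294
Improvement = 0.0706

0.0706


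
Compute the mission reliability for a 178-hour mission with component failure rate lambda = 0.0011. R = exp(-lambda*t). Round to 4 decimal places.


lambda = 0.0011
mission_time = 178
lambda * t = 0.0011 * 178 = 0.1958
R = exp(-0.1958)
R = 0.8222

0.8222


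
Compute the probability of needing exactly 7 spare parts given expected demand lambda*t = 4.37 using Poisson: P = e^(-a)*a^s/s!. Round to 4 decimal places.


a = 4.37, s = 7
e^(-a) = e^(-4.37) = 0.0127
a^s = 4.37^7 = 30434.7724
s! = 5040
P = 0.0127 * 30434.7724 / 5040
P = 0.0764

0.0764


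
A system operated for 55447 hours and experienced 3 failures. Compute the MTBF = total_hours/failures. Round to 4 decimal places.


total_hours = 55447
failures = 3
MTBF = 55447 / 3
MTBF = 18482.3333

18482.3333


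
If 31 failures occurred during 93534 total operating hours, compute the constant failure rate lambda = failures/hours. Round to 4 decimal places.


failures = 31
total_hours = 93534
lambda = 31 / 93534
lambda = 0.0003

0.0003


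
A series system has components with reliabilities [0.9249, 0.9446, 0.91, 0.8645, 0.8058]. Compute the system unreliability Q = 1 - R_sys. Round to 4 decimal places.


Components: [0.9249, 0.9446, 0.91, 0.8645, 0.8058]
After component 1: product = 0.9249
After component 2: product = 0.8737
After component 3: product = 0.795
After component 4: product = 0.6873
After component 5: product = 0.5538
R_sys = 0.5538
Q = 1 - 0.5538 = 0.4462

0.4462


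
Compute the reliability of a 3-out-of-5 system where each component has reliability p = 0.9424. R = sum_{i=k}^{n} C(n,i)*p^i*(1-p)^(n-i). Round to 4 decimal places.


k = 3, n = 5, p = 0.9424
i=3: C(5,3)=10 * 0.9424^3 * 0.0576^2 = 0.0278
i=4: C(5,4)=5 * 0.9424^4 * 0.0576^1 = 0.2272
i=5: C(5,5)=1 * 0.9424^5 * 0.0576^0 = 0.7433
R = sum of terms = 0.9983

0.9983


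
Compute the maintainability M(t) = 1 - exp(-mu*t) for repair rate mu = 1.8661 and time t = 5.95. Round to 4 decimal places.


mu = 1.8661, t = 5.95
mu * t = 1.8661 * 5.95 = 11.1033
exp(-11.1033) = 0.0
M(t) = 1 - 0.0
M(t) = 1.0

1.0


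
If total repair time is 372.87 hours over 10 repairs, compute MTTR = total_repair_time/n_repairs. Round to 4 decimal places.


total_repair_time = 372.87
n_repairs = 10
MTTR = 372.87 / 10
MTTR = 37.287

37.287


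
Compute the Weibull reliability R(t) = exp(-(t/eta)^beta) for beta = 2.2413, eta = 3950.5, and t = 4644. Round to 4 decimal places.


beta = 2.2413, eta = 3950.5, t = 4644
t/eta = 4644 / 3950.5 = 1.1755
(t/eta)^beta = 1.1755^2.2413 = 1.4369
R(t) = exp(-1.4369)
R(t) = 0.2377

0.2377


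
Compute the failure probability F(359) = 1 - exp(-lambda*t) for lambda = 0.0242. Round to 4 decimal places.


lambda = 0.0242, t = 359
lambda * t = 8.6878
exp(-8.6878) = 0.0002
F(t) = 1 - 0.0002
F(t) = 0.9998

0.9998


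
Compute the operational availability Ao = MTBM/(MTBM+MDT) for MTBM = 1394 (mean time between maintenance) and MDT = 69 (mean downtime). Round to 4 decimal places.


MTBM = 1394
MDT = 69
MTBM + MDT = 1463
Ao = 1394 / 1463
Ao = 0.9528

0.9528


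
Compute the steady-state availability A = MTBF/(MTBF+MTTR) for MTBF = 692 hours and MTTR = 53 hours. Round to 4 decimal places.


MTBF = 692
MTTR = 53
MTBF + MTTR = 745
A = 692 / 745
A = 0.9289

0.9289


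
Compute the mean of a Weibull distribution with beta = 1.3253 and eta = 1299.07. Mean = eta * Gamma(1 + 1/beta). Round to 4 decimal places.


beta = 1.3253, eta = 1299.07
1/beta = 0.7545
1 + 1/beta = 1.7545
Gamma(1.7545) = 0.9201
Mean = 1299.07 * 0.9201
Mean = 1195.28

1195.28


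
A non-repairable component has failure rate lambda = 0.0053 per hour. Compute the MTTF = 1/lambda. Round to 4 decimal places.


lambda = 0.0053
MTTF = 1 / 0.0053
MTTF = 188.6792

188.6792


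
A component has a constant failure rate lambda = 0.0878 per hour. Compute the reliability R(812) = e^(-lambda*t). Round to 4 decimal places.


lambda = 0.0878
t = 812
lambda * t = 71.2936
R(t) = e^(-71.2936)
R(t) = 0.0

0.0


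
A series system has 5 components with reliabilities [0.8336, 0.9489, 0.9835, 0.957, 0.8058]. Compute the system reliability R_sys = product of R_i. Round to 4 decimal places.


Components: [0.8336, 0.9489, 0.9835, 0.957, 0.8058]
After component 1 (R=0.8336): product = 0.8336
After component 2 (R=0.9489): product = 0.791
After component 3 (R=0.9835): product = 0.778
After component 4 (R=0.957): product = 0.7445
After component 5 (R=0.8058): product = 0.5999
R_sys = 0.5999

0.5999


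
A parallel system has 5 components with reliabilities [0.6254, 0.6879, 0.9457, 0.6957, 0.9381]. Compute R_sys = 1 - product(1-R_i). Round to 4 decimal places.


Components: [0.6254, 0.6879, 0.9457, 0.6957, 0.9381]
(1 - 0.6254) = 0.3746, running product = 0.3746
(1 - 0.6879) = 0.3121, running product = 0.1169
(1 - 0.9457) = 0.0543, running product = 0.0063
(1 - 0.6957) = 0.3043, running product = 0.0019
(1 - 0.9381) = 0.0619, running product = 0.0001
Product of (1-R_i) = 0.0001
R_sys = 1 - 0.0001 = 0.9999

0.9999


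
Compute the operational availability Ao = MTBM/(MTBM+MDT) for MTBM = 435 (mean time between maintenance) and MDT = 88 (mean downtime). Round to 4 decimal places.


MTBM = 435
MDT = 88
MTBM + MDT = 523
Ao = 435 / 523
Ao = 0.8317

0.8317


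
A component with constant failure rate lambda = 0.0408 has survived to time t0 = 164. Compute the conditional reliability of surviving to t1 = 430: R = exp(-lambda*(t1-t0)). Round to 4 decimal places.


lambda = 0.0408
t0 = 164, t1 = 430
t1 - t0 = 266
lambda * (t1-t0) = 0.0408 * 266 = 10.8528
R = exp(-10.8528)
R = 0.0

0.0


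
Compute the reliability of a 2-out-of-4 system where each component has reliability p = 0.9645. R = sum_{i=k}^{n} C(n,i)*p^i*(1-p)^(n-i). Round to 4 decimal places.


k = 2, n = 4, p = 0.9645
i=2: C(4,2)=6 * 0.9645^2 * 0.0355^2 = 0.007
i=3: C(4,3)=4 * 0.9645^3 * 0.0355^1 = 0.1274
i=4: C(4,4)=1 * 0.9645^4 * 0.0355^0 = 0.8654
R = sum of terms = 0.9998

0.9998


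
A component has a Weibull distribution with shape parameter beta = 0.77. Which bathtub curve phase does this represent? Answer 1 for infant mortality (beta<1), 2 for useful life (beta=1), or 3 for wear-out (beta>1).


beta = 0.77
Compare beta to 1:
beta < 1 => infant mortality (phase 1)
beta = 1 => useful life (phase 2)
beta > 1 => wear-out (phase 3)
Since beta = 0.77, this is infant mortality (decreasing failure rate)
Phase = 1

1


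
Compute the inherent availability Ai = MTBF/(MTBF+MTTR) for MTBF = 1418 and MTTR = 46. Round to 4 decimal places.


MTBF = 1418
MTTR = 46
MTBF + MTTR = 1464
Ai = 1418 / 1464
Ai = 0.9686

0.9686


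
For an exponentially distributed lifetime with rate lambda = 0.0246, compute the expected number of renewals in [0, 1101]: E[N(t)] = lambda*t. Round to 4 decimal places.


lambda = 0.0246
t = 1101
E[N(t)] = lambda * t
E[N(t)] = 0.0246 * 1101
E[N(t)] = 27.0846

27.0846


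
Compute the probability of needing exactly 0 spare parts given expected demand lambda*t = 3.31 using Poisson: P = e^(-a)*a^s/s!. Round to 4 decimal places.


a = 3.31, s = 0
e^(-a) = e^(-3.31) = 0.0365
a^s = 3.31^0 = 1.0
s! = 1
P = 0.0365 * 1.0 / 1
P = 0.0365

0.0365


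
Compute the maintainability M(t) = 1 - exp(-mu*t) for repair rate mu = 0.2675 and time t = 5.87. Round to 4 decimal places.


mu = 0.2675, t = 5.87
mu * t = 0.2675 * 5.87 = 1.5702
exp(-1.5702) = 0.208
M(t) = 1 - 0.208
M(t) = 0.792

0.792


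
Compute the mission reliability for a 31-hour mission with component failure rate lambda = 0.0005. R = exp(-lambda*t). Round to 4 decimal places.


lambda = 0.0005
mission_time = 31
lambda * t = 0.0005 * 31 = 0.0155
R = exp(-0.0155)
R = 0.9846

0.9846


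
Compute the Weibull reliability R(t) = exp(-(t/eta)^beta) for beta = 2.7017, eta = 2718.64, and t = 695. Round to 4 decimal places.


beta = 2.7017, eta = 2718.64, t = 695
t/eta = 695 / 2718.64 = 0.2556
(t/eta)^beta = 0.2556^2.7017 = 0.0251
R(t) = exp(-0.0251)
R(t) = 0.9752

0.9752


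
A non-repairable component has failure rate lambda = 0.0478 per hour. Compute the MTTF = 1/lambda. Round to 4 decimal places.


lambda = 0.0478
MTTF = 1 / 0.0478
MTTF = 20.9205

20.9205


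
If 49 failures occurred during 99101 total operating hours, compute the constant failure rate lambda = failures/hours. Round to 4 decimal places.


failures = 49
total_hours = 99101
lambda = 49 / 99101
lambda = 0.0005

0.0005


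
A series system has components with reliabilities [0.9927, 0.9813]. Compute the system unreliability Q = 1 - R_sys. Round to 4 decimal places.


Components: [0.9927, 0.9813]
After component 1: product = 0.9927
After component 2: product = 0.9741
R_sys = 0.9741
Q = 1 - 0.9741 = 0.0259

0.0259


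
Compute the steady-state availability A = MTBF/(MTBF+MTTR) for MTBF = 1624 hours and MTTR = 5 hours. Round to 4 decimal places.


MTBF = 1624
MTTR = 5
MTBF + MTTR = 1629
A = 1624 / 1629
A = 0.9969

0.9969


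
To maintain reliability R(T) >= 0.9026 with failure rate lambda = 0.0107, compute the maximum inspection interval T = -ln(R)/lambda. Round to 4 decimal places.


R_target = 0.9026
lambda = 0.0107
-ln(0.9026) = 0.1025
T = 0.1025 / 0.0107
T = 9.5772

9.5772


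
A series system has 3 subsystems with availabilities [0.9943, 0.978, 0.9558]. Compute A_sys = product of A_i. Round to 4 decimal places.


Subsystems: [0.9943, 0.978, 0.9558]
After subsystem 1 (A=0.9943): product = 0.9943
After subsystem 2 (A=0.978): product = 0.9724
After subsystem 3 (A=0.9558): product = 0.9294
A_sys = 0.9294

0.9294


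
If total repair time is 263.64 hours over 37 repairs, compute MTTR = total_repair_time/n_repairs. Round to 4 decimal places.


total_repair_time = 263.64
n_repairs = 37
MTTR = 263.64 / 37
MTTR = 7.1254

7.1254


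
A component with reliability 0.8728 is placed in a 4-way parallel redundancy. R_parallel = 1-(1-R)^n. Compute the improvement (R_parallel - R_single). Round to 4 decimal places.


R_single = 0.8728, n = 4
1 - R_single = 0.1272
(1 - R_single)^n = 0.1272^4 = 0.0003
R_parallel = 1 - 0.0003 = 0.9997
Improvement = 0.9997 - 0.8728
Improvement = 0.1269

0.1269


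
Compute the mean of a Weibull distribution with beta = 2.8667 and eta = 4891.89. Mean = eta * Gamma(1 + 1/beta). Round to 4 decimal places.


beta = 2.8667, eta = 4891.89
1/beta = 0.3488
1 + 1/beta = 1.3488
Gamma(1.3488) = 0.8913
Mean = 4891.89 * 0.8913
Mean = 4359.9976

4359.9976


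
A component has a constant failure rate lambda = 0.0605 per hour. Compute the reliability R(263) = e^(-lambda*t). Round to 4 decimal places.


lambda = 0.0605
t = 263
lambda * t = 15.9115
R(t) = e^(-15.9115)
R(t) = 0.0

0.0


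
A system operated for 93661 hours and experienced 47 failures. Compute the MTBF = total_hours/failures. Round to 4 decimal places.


total_hours = 93661
failures = 47
MTBF = 93661 / 47
MTBF = 1992.7872

1992.7872


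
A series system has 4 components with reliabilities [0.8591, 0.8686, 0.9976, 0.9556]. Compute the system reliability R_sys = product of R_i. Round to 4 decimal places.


Components: [0.8591, 0.8686, 0.9976, 0.9556]
After component 1 (R=0.8591): product = 0.8591
After component 2 (R=0.8686): product = 0.7462
After component 3 (R=0.9976): product = 0.7444
After component 4 (R=0.9556): product = 0.7114
R_sys = 0.7114

0.7114


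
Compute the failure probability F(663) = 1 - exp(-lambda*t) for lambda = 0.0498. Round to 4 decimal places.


lambda = 0.0498, t = 663
lambda * t = 33.0174
exp(-33.0174) = 0.0
F(t) = 1 - 0.0
F(t) = 1.0

1.0


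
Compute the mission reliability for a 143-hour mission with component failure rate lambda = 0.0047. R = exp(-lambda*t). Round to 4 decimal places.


lambda = 0.0047
mission_time = 143
lambda * t = 0.0047 * 143 = 0.6721
R = exp(-0.6721)
R = 0.5106

0.5106


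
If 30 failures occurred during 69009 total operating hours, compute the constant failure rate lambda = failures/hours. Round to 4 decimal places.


failures = 30
total_hours = 69009
lambda = 30 / 69009
lambda = 0.0004

0.0004


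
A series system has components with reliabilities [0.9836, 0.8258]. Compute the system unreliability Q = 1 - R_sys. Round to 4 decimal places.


Components: [0.9836, 0.8258]
After component 1: product = 0.9836
After component 2: product = 0.8123
R_sys = 0.8123
Q = 1 - 0.8123 = 0.1877

0.1877


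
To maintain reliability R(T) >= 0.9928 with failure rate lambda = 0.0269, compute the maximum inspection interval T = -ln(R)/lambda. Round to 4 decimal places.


R_target = 0.9928
lambda = 0.0269
-ln(0.9928) = 0.0072
T = 0.0072 / 0.0269
T = 0.2686

0.2686


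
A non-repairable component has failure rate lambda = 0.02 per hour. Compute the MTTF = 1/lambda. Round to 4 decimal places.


lambda = 0.02
MTTF = 1 / 0.02
MTTF = 50.0

50.0


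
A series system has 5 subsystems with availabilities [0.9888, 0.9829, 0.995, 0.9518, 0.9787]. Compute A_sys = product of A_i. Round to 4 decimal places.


Subsystems: [0.9888, 0.9829, 0.995, 0.9518, 0.9787]
After subsystem 1 (A=0.9888): product = 0.9888
After subsystem 2 (A=0.9829): product = 0.9719
After subsystem 3 (A=0.995): product = 0.967
After subsystem 4 (A=0.9518): product = 0.9204
After subsystem 5 (A=0.9787): product = 0.9008
A_sys = 0.9008

0.9008


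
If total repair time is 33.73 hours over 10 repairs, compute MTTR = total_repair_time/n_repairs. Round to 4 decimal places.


total_repair_time = 33.73
n_repairs = 10
MTTR = 33.73 / 10
MTTR = 3.373

3.373


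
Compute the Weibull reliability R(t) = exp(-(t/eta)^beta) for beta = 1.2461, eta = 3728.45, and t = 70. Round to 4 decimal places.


beta = 1.2461, eta = 3728.45, t = 70
t/eta = 70 / 3728.45 = 0.0188
(t/eta)^beta = 0.0188^1.2461 = 0.0071
R(t) = exp(-0.0071)
R(t) = 0.993

0.993


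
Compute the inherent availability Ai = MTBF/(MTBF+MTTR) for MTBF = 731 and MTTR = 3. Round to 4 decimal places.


MTBF = 731
MTTR = 3
MTBF + MTTR = 734
Ai = 731 / 734
Ai = 0.9959

0.9959


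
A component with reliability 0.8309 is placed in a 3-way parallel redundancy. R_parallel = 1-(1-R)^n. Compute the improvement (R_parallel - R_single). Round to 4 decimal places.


R_single = 0.8309, n = 3
1 - R_single = 0.1691
(1 - R_single)^n = 0.1691^3 = 0.0048
R_parallel = 1 - 0.0048 = 0.9952
Improvement = 0.9952 - 0.8309
Improvement = 0.1643

0.1643


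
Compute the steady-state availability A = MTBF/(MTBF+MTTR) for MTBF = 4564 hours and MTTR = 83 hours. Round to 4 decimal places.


MTBF = 4564
MTTR = 83
MTBF + MTTR = 4647
A = 4564 / 4647
A = 0.9821

0.9821


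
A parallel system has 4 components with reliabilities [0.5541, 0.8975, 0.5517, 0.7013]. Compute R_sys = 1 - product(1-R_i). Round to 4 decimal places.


Components: [0.5541, 0.8975, 0.5517, 0.7013]
(1 - 0.5541) = 0.4459, running product = 0.4459
(1 - 0.8975) = 0.1025, running product = 0.0457
(1 - 0.5517) = 0.4483, running product = 0.0205
(1 - 0.7013) = 0.2987, running product = 0.0061
Product of (1-R_i) = 0.0061
R_sys = 1 - 0.0061 = 0.9939

0.9939


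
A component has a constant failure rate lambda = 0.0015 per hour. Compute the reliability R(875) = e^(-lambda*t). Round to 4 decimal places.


lambda = 0.0015
t = 875
lambda * t = 1.3125
R(t) = e^(-1.3125)
R(t) = 0.2691

0.2691


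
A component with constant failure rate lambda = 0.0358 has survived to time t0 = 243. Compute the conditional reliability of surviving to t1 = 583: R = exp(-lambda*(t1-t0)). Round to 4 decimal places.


lambda = 0.0358
t0 = 243, t1 = 583
t1 - t0 = 340
lambda * (t1-t0) = 0.0358 * 340 = 12.172
R = exp(-12.172)
R = 0.0

0.0


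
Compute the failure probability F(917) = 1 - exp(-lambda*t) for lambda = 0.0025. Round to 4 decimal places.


lambda = 0.0025, t = 917
lambda * t = 2.2925
exp(-2.2925) = 0.101
F(t) = 1 - 0.101
F(t) = 0.899

0.899


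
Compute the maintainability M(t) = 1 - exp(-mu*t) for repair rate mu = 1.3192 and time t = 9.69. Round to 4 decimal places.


mu = 1.3192, t = 9.69
mu * t = 1.3192 * 9.69 = 12.783
exp(-12.783) = 0.0
M(t) = 1 - 0.0
M(t) = 1.0

1.0


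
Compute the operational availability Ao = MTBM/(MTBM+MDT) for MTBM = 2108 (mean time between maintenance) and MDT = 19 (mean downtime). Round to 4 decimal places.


MTBM = 2108
MDT = 19
MTBM + MDT = 2127
Ao = 2108 / 2127
Ao = 0.9911

0.9911


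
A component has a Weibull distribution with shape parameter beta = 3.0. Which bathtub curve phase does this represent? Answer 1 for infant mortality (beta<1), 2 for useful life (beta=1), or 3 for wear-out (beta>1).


beta = 3.0
Compare beta to 1:
beta < 1 => infant mortality (phase 1)
beta = 1 => useful life (phase 2)
beta > 1 => wear-out (phase 3)
Since beta = 3.0, this is wear-out (increasing failure rate)
Phase = 3

3


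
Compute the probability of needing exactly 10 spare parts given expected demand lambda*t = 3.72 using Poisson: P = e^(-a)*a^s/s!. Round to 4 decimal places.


a = 3.72, s = 10
e^(-a) = e^(-3.72) = 0.0242
a^s = 3.72^10 = 507492.2317
s! = 3628800
P = 0.0242 * 507492.2317 / 3628800
P = 0.0034

0.0034


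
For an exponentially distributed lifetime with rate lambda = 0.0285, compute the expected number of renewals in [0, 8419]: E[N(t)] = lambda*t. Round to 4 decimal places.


lambda = 0.0285
t = 8419
E[N(t)] = lambda * t
E[N(t)] = 0.0285 * 8419
E[N(t)] = 239.9415

239.9415


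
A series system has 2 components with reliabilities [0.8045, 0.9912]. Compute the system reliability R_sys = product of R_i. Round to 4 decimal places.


Components: [0.8045, 0.9912]
After component 1 (R=0.8045): product = 0.8045
After component 2 (R=0.9912): product = 0.7974
R_sys = 0.7974

0.7974


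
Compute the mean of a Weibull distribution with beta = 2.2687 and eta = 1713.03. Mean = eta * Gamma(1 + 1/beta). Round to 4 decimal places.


beta = 2.2687, eta = 1713.03
1/beta = 0.4408
1 + 1/beta = 1.4408
Gamma(1.4408) = 0.8858
Mean = 1713.03 * 0.8858
Mean = 1517.386

1517.386


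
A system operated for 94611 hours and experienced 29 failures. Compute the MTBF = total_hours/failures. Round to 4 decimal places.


total_hours = 94611
failures = 29
MTBF = 94611 / 29
MTBF = 3262.4483

3262.4483


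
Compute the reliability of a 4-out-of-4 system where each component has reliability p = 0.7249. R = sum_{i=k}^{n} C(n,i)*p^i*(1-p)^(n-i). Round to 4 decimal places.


k = 4, n = 4, p = 0.7249
i=4: C(4,4)=1 * 0.7249^4 * 0.2751^0 = 0.2761
R = sum of terms = 0.2761

0.2761


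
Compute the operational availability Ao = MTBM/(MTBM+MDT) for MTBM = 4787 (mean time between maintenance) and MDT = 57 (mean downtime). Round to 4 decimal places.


MTBM = 4787
MDT = 57
MTBM + MDT = 4844
Ao = 4787 / 4844
Ao = 0.9882

0.9882


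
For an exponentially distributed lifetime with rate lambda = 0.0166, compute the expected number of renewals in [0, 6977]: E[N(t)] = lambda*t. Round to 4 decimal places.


lambda = 0.0166
t = 6977
E[N(t)] = lambda * t
E[N(t)] = 0.0166 * 6977
E[N(t)] = 115.8182

115.8182


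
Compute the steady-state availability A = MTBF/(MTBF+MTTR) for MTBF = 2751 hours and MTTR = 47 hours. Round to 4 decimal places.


MTBF = 2751
MTTR = 47
MTBF + MTTR = 2798
A = 2751 / 2798
A = 0.9832

0.9832


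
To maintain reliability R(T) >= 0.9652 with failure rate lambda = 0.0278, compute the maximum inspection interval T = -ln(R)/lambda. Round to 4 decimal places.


R_target = 0.9652
lambda = 0.0278
-ln(0.9652) = 0.0354
T = 0.0354 / 0.0278
T = 1.2741

1.2741


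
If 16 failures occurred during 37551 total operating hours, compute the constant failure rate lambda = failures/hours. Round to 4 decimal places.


failures = 16
total_hours = 37551
lambda = 16 / 37551
lambda = 0.0004

0.0004


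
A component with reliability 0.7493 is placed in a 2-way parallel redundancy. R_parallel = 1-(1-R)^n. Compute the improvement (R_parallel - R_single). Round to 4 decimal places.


R_single = 0.7493, n = 2
1 - R_single = 0.2507
(1 - R_single)^n = 0.2507^2 = 0.0629
R_parallel = 1 - 0.0629 = 0.9371
Improvement = 0.9371 - 0.7493
Improvement = 0.1878

0.1878


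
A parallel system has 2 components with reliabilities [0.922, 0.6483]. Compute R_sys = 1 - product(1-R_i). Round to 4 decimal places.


Components: [0.922, 0.6483]
(1 - 0.922) = 0.078, running product = 0.078
(1 - 0.6483) = 0.3517, running product = 0.0274
Product of (1-R_i) = 0.0274
R_sys = 1 - 0.0274 = 0.9726

0.9726


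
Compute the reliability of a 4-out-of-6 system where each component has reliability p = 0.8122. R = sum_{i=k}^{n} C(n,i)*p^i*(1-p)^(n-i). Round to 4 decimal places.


k = 4, n = 6, p = 0.8122
i=4: C(6,4)=15 * 0.8122^4 * 0.1878^2 = 0.2302
i=5: C(6,5)=6 * 0.8122^5 * 0.1878^1 = 0.3983
i=6: C(6,6)=1 * 0.8122^6 * 0.1878^0 = 0.2871
R = sum of terms = 0.9155

0.9155


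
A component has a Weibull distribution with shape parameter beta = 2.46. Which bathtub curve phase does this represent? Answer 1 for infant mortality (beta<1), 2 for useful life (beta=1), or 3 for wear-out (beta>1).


beta = 2.46
Compare beta to 1:
beta < 1 => infant mortality (phase 1)
beta = 1 => useful life (phase 2)
beta > 1 => wear-out (phase 3)
Since beta = 2.46, this is wear-out (increasing failure rate)
Phase = 3

3


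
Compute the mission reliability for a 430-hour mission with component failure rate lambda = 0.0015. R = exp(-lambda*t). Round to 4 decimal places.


lambda = 0.0015
mission_time = 430
lambda * t = 0.0015 * 430 = 0.645
R = exp(-0.645)
R = 0.5247

0.5247


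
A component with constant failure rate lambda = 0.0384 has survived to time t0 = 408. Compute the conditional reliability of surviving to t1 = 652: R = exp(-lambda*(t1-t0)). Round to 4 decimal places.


lambda = 0.0384
t0 = 408, t1 = 652
t1 - t0 = 244
lambda * (t1-t0) = 0.0384 * 244 = 9.3696
R = exp(-9.3696)
R = 0.0001

0.0001


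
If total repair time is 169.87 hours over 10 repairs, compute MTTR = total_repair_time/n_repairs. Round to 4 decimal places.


total_repair_time = 169.87
n_repairs = 10
MTTR = 169.87 / 10
MTTR = 16.987

16.987


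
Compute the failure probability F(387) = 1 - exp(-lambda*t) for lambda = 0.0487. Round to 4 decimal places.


lambda = 0.0487, t = 387
lambda * t = 18.8469
exp(-18.8469) = 0.0
F(t) = 1 - 0.0
F(t) = 1.0

1.0


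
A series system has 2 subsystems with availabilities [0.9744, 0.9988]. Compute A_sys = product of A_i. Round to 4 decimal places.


Subsystems: [0.9744, 0.9988]
After subsystem 1 (A=0.9744): product = 0.9744
After subsystem 2 (A=0.9988): product = 0.9732
A_sys = 0.9732

0.9732


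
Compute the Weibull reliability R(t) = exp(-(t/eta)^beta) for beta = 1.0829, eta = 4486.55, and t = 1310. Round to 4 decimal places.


beta = 1.0829, eta = 4486.55, t = 1310
t/eta = 1310 / 4486.55 = 0.292
(t/eta)^beta = 0.292^1.0829 = 0.2637
R(t) = exp(-0.2637)
R(t) = 0.7682

0.7682


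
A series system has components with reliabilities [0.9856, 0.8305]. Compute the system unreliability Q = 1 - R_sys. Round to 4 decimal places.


Components: [0.9856, 0.8305]
After component 1: product = 0.9856
After component 2: product = 0.8185
R_sys = 0.8185
Q = 1 - 0.8185 = 0.1815

0.1815


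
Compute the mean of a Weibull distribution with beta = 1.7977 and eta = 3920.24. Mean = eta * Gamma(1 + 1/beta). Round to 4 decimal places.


beta = 1.7977, eta = 3920.24
1/beta = 0.5563
1 + 1/beta = 1.5563
Gamma(1.5563) = 0.8893
Mean = 3920.24 * 0.8893
Mean = 3486.4342

3486.4342


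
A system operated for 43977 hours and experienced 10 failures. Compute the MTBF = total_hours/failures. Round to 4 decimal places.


total_hours = 43977
failures = 10
MTBF = 43977 / 10
MTBF = 4397.7

4397.7


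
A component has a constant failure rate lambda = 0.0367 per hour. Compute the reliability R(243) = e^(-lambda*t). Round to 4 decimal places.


lambda = 0.0367
t = 243
lambda * t = 8.9181
R(t) = e^(-8.9181)
R(t) = 0.0001

0.0001


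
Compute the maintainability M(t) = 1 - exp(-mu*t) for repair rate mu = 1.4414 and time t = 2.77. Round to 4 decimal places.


mu = 1.4414, t = 2.77
mu * t = 1.4414 * 2.77 = 3.9927
exp(-3.9927) = 0.0185
M(t) = 1 - 0.0185
M(t) = 0.9815

0.9815


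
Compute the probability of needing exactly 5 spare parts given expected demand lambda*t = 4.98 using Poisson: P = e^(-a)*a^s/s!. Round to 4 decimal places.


a = 4.98, s = 5
e^(-a) = e^(-4.98) = 0.0069
a^s = 4.98^5 = 3062.998
s! = 120
P = 0.0069 * 3062.998 / 120
P = 0.1755

0.1755


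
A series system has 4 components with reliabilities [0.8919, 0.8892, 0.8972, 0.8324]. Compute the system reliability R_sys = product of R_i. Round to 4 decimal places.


Components: [0.8919, 0.8892, 0.8972, 0.8324]
After component 1 (R=0.8919): product = 0.8919
After component 2 (R=0.8892): product = 0.7931
After component 3 (R=0.8972): product = 0.7115
After component 4 (R=0.8324): product = 0.5923
R_sys = 0.5923

0.5923


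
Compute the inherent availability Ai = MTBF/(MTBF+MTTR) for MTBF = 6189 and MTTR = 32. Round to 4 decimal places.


MTBF = 6189
MTTR = 32
MTBF + MTTR = 6221
Ai = 6189 / 6221
Ai = 0.9949

0.9949


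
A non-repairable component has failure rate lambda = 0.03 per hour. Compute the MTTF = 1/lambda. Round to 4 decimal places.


lambda = 0.03
MTTF = 1 / 0.03
MTTF = 33.3333

33.3333


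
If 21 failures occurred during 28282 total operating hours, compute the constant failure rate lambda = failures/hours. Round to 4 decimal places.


failures = 21
total_hours = 28282
lambda = 21 / 28282
lambda = 0.0007

0.0007


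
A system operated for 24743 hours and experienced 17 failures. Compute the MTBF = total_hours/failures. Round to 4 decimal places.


total_hours = 24743
failures = 17
MTBF = 24743 / 17
MTBF = 1455.4706

1455.4706


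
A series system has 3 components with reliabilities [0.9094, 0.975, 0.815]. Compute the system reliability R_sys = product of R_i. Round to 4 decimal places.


Components: [0.9094, 0.975, 0.815]
After component 1 (R=0.9094): product = 0.9094
After component 2 (R=0.975): product = 0.8867
After component 3 (R=0.815): product = 0.7226
R_sys = 0.7226

0.7226


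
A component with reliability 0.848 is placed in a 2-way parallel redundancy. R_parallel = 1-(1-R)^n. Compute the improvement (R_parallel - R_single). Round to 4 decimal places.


R_single = 0.848, n = 2
1 - R_single = 0.152
(1 - R_single)^n = 0.152^2 = 0.0231
R_parallel = 1 - 0.0231 = 0.9769
Improvement = 0.9769 - 0.848
Improvement = 0.1289

0.1289


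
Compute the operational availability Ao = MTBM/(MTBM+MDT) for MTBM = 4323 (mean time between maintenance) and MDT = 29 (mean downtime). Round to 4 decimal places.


MTBM = 4323
MDT = 29
MTBM + MDT = 4352
Ao = 4323 / 4352
Ao = 0.9933

0.9933


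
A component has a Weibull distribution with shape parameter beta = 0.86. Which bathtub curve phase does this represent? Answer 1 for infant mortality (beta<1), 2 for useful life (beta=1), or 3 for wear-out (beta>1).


beta = 0.86
Compare beta to 1:
beta < 1 => infant mortality (phase 1)
beta = 1 => useful life (phase 2)
beta > 1 => wear-out (phase 3)
Since beta = 0.86, this is infant mortality (decreasing failure rate)
Phase = 1

1


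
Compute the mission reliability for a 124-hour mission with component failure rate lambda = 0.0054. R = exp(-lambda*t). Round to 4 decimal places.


lambda = 0.0054
mission_time = 124
lambda * t = 0.0054 * 124 = 0.6696
R = exp(-0.6696)
R = 0.5119

0.5119


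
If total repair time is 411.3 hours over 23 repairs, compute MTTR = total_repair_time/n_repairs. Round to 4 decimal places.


total_repair_time = 411.3
n_repairs = 23
MTTR = 411.3 / 23
MTTR = 17.8826

17.8826


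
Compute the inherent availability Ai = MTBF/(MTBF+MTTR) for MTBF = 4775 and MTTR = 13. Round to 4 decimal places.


MTBF = 4775
MTTR = 13
MTBF + MTTR = 4788
Ai = 4775 / 4788
Ai = 0.9973

0.9973


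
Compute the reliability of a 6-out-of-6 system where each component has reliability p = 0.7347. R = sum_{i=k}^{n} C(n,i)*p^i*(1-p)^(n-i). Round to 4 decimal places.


k = 6, n = 6, p = 0.7347
i=6: C(6,6)=1 * 0.7347^6 * 0.2653^0 = 0.1573
R = sum of terms = 0.1573

0.1573


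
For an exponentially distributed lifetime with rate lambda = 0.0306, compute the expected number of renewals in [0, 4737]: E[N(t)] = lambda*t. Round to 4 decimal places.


lambda = 0.0306
t = 4737
E[N(t)] = lambda * t
E[N(t)] = 0.0306 * 4737
E[N(t)] = 144.9522

144.9522


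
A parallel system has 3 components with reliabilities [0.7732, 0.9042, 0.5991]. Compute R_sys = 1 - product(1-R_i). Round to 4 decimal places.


Components: [0.7732, 0.9042, 0.5991]
(1 - 0.7732) = 0.2268, running product = 0.2268
(1 - 0.9042) = 0.0958, running product = 0.0217
(1 - 0.5991) = 0.4009, running product = 0.0087
Product of (1-R_i) = 0.0087
R_sys = 1 - 0.0087 = 0.9913

0.9913


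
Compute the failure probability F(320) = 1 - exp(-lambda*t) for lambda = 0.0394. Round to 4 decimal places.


lambda = 0.0394, t = 320
lambda * t = 12.608
exp(-12.608) = 0.0
F(t) = 1 - 0.0
F(t) = 1.0

1.0


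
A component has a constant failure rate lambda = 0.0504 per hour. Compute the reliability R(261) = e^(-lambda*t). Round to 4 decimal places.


lambda = 0.0504
t = 261
lambda * t = 13.1544
R(t) = e^(-13.1544)
R(t) = 0.0

0.0


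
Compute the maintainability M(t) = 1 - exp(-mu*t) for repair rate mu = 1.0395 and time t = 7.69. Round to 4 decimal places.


mu = 1.0395, t = 7.69
mu * t = 1.0395 * 7.69 = 7.9938
exp(-7.9938) = 0.0003
M(t) = 1 - 0.0003
M(t) = 0.9997

0.9997


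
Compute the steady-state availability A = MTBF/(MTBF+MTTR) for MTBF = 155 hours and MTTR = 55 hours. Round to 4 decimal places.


MTBF = 155
MTTR = 55
MTBF + MTTR = 210
A = 155 / 210
A = 0.7381

0.7381


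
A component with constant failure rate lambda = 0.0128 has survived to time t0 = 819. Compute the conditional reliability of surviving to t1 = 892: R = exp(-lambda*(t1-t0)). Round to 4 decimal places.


lambda = 0.0128
t0 = 819, t1 = 892
t1 - t0 = 73
lambda * (t1-t0) = 0.0128 * 73 = 0.9344
R = exp(-0.9344)
R = 0.3928

0.3928


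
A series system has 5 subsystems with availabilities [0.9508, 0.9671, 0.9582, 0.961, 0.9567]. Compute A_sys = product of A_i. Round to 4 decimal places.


Subsystems: [0.9508, 0.9671, 0.9582, 0.961, 0.9567]
After subsystem 1 (A=0.9508): product = 0.9508
After subsystem 2 (A=0.9671): product = 0.9195
After subsystem 3 (A=0.9582): product = 0.8811
After subsystem 4 (A=0.961): product = 0.8467
After subsystem 5 (A=0.9567): product = 0.8101
A_sys = 0.8101

0.8101
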